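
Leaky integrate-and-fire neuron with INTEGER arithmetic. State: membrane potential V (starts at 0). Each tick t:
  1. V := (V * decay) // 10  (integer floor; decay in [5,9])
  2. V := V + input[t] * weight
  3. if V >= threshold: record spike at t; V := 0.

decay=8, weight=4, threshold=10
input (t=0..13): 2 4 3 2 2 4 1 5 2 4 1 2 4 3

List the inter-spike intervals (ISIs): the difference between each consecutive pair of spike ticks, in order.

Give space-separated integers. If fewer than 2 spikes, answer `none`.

Answer: 1 2 1 2 2 2 1 1

Derivation:
t=0: input=2 -> V=8
t=1: input=4 -> V=0 FIRE
t=2: input=3 -> V=0 FIRE
t=3: input=2 -> V=8
t=4: input=2 -> V=0 FIRE
t=5: input=4 -> V=0 FIRE
t=6: input=1 -> V=4
t=7: input=5 -> V=0 FIRE
t=8: input=2 -> V=8
t=9: input=4 -> V=0 FIRE
t=10: input=1 -> V=4
t=11: input=2 -> V=0 FIRE
t=12: input=4 -> V=0 FIRE
t=13: input=3 -> V=0 FIRE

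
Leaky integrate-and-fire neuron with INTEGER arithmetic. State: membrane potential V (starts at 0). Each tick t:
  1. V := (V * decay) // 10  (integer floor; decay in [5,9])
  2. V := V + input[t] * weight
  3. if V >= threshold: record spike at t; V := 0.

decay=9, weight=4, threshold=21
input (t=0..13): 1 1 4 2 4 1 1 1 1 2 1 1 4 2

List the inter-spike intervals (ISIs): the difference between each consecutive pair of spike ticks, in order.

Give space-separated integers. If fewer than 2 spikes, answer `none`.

Answer: 2 6 3

Derivation:
t=0: input=1 -> V=4
t=1: input=1 -> V=7
t=2: input=4 -> V=0 FIRE
t=3: input=2 -> V=8
t=4: input=4 -> V=0 FIRE
t=5: input=1 -> V=4
t=6: input=1 -> V=7
t=7: input=1 -> V=10
t=8: input=1 -> V=13
t=9: input=2 -> V=19
t=10: input=1 -> V=0 FIRE
t=11: input=1 -> V=4
t=12: input=4 -> V=19
t=13: input=2 -> V=0 FIRE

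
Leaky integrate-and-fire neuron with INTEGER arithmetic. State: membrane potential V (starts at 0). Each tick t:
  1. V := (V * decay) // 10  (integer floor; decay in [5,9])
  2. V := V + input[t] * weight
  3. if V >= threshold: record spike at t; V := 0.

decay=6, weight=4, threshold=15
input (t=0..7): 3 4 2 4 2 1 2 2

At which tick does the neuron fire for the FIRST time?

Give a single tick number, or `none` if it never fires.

Answer: 1

Derivation:
t=0: input=3 -> V=12
t=1: input=4 -> V=0 FIRE
t=2: input=2 -> V=8
t=3: input=4 -> V=0 FIRE
t=4: input=2 -> V=8
t=5: input=1 -> V=8
t=6: input=2 -> V=12
t=7: input=2 -> V=0 FIRE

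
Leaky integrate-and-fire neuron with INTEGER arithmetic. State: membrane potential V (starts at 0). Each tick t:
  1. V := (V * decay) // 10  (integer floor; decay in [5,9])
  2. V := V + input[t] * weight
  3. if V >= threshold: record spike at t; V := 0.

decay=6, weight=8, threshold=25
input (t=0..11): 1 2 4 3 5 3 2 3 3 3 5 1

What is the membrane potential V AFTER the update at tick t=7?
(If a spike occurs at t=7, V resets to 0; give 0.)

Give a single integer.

Answer: 24

Derivation:
t=0: input=1 -> V=8
t=1: input=2 -> V=20
t=2: input=4 -> V=0 FIRE
t=3: input=3 -> V=24
t=4: input=5 -> V=0 FIRE
t=5: input=3 -> V=24
t=6: input=2 -> V=0 FIRE
t=7: input=3 -> V=24
t=8: input=3 -> V=0 FIRE
t=9: input=3 -> V=24
t=10: input=5 -> V=0 FIRE
t=11: input=1 -> V=8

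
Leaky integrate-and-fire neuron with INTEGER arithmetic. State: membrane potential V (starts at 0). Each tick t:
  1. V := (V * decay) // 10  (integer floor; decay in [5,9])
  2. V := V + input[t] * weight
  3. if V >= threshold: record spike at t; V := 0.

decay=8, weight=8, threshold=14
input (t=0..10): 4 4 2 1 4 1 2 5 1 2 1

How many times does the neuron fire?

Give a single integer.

Answer: 7

Derivation:
t=0: input=4 -> V=0 FIRE
t=1: input=4 -> V=0 FIRE
t=2: input=2 -> V=0 FIRE
t=3: input=1 -> V=8
t=4: input=4 -> V=0 FIRE
t=5: input=1 -> V=8
t=6: input=2 -> V=0 FIRE
t=7: input=5 -> V=0 FIRE
t=8: input=1 -> V=8
t=9: input=2 -> V=0 FIRE
t=10: input=1 -> V=8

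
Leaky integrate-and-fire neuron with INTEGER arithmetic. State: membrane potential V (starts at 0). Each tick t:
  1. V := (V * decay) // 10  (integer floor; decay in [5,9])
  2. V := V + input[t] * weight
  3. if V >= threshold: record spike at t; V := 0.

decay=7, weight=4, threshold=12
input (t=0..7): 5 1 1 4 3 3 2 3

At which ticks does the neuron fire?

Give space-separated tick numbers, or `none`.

t=0: input=5 -> V=0 FIRE
t=1: input=1 -> V=4
t=2: input=1 -> V=6
t=3: input=4 -> V=0 FIRE
t=4: input=3 -> V=0 FIRE
t=5: input=3 -> V=0 FIRE
t=6: input=2 -> V=8
t=7: input=3 -> V=0 FIRE

Answer: 0 3 4 5 7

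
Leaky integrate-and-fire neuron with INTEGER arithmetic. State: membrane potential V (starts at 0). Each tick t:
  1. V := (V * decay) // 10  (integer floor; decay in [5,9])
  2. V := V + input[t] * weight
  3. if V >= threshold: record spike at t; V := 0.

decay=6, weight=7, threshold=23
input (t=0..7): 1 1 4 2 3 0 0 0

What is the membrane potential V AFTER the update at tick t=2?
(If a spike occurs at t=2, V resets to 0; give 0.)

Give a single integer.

Answer: 0

Derivation:
t=0: input=1 -> V=7
t=1: input=1 -> V=11
t=2: input=4 -> V=0 FIRE
t=3: input=2 -> V=14
t=4: input=3 -> V=0 FIRE
t=5: input=0 -> V=0
t=6: input=0 -> V=0
t=7: input=0 -> V=0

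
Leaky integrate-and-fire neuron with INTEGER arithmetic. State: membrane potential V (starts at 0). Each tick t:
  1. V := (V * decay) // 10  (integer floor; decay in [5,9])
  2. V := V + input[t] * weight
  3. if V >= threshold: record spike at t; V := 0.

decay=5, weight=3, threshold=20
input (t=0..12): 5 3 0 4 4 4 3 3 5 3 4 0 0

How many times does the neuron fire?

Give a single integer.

t=0: input=5 -> V=15
t=1: input=3 -> V=16
t=2: input=0 -> V=8
t=3: input=4 -> V=16
t=4: input=4 -> V=0 FIRE
t=5: input=4 -> V=12
t=6: input=3 -> V=15
t=7: input=3 -> V=16
t=8: input=5 -> V=0 FIRE
t=9: input=3 -> V=9
t=10: input=4 -> V=16
t=11: input=0 -> V=8
t=12: input=0 -> V=4

Answer: 2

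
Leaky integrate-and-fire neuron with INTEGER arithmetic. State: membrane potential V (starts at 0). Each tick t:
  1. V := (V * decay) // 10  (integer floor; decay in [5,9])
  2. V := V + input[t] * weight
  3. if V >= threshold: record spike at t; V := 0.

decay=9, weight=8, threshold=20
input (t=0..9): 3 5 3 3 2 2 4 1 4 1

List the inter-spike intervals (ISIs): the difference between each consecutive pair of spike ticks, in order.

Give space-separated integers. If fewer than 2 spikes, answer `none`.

Answer: 1 1 1 2 1 2

Derivation:
t=0: input=3 -> V=0 FIRE
t=1: input=5 -> V=0 FIRE
t=2: input=3 -> V=0 FIRE
t=3: input=3 -> V=0 FIRE
t=4: input=2 -> V=16
t=5: input=2 -> V=0 FIRE
t=6: input=4 -> V=0 FIRE
t=7: input=1 -> V=8
t=8: input=4 -> V=0 FIRE
t=9: input=1 -> V=8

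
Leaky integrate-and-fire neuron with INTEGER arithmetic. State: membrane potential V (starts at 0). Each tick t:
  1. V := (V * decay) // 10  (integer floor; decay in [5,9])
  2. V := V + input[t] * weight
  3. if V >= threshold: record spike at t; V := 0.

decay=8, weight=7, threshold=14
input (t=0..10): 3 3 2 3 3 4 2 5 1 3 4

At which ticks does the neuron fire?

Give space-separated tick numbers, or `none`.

t=0: input=3 -> V=0 FIRE
t=1: input=3 -> V=0 FIRE
t=2: input=2 -> V=0 FIRE
t=3: input=3 -> V=0 FIRE
t=4: input=3 -> V=0 FIRE
t=5: input=4 -> V=0 FIRE
t=6: input=2 -> V=0 FIRE
t=7: input=5 -> V=0 FIRE
t=8: input=1 -> V=7
t=9: input=3 -> V=0 FIRE
t=10: input=4 -> V=0 FIRE

Answer: 0 1 2 3 4 5 6 7 9 10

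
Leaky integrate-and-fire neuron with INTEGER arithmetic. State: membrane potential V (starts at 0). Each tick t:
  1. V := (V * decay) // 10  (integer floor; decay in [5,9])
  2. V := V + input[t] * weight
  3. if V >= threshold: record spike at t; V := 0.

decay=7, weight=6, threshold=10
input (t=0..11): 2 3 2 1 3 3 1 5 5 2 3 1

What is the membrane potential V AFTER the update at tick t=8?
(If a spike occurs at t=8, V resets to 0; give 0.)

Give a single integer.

Answer: 0

Derivation:
t=0: input=2 -> V=0 FIRE
t=1: input=3 -> V=0 FIRE
t=2: input=2 -> V=0 FIRE
t=3: input=1 -> V=6
t=4: input=3 -> V=0 FIRE
t=5: input=3 -> V=0 FIRE
t=6: input=1 -> V=6
t=7: input=5 -> V=0 FIRE
t=8: input=5 -> V=0 FIRE
t=9: input=2 -> V=0 FIRE
t=10: input=3 -> V=0 FIRE
t=11: input=1 -> V=6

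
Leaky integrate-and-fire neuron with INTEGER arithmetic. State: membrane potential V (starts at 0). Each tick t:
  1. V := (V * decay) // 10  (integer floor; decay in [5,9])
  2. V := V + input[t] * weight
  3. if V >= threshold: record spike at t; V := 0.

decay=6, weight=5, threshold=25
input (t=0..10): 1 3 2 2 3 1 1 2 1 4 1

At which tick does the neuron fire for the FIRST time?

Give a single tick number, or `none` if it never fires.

Answer: 4

Derivation:
t=0: input=1 -> V=5
t=1: input=3 -> V=18
t=2: input=2 -> V=20
t=3: input=2 -> V=22
t=4: input=3 -> V=0 FIRE
t=5: input=1 -> V=5
t=6: input=1 -> V=8
t=7: input=2 -> V=14
t=8: input=1 -> V=13
t=9: input=4 -> V=0 FIRE
t=10: input=1 -> V=5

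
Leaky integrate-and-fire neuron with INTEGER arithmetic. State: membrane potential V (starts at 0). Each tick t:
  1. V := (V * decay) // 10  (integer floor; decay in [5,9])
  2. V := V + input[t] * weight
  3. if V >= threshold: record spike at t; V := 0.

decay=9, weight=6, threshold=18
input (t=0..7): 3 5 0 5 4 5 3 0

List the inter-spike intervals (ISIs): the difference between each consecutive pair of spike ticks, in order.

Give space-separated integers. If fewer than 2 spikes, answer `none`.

Answer: 1 2 1 1 1

Derivation:
t=0: input=3 -> V=0 FIRE
t=1: input=5 -> V=0 FIRE
t=2: input=0 -> V=0
t=3: input=5 -> V=0 FIRE
t=4: input=4 -> V=0 FIRE
t=5: input=5 -> V=0 FIRE
t=6: input=3 -> V=0 FIRE
t=7: input=0 -> V=0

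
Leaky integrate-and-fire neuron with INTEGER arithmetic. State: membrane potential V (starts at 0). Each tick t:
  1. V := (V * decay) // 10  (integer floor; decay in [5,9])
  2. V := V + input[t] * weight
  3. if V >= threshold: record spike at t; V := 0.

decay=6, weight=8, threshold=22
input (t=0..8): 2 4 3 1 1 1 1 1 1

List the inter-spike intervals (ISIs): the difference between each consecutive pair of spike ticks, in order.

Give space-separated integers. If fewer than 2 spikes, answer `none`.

Answer: 1

Derivation:
t=0: input=2 -> V=16
t=1: input=4 -> V=0 FIRE
t=2: input=3 -> V=0 FIRE
t=3: input=1 -> V=8
t=4: input=1 -> V=12
t=5: input=1 -> V=15
t=6: input=1 -> V=17
t=7: input=1 -> V=18
t=8: input=1 -> V=18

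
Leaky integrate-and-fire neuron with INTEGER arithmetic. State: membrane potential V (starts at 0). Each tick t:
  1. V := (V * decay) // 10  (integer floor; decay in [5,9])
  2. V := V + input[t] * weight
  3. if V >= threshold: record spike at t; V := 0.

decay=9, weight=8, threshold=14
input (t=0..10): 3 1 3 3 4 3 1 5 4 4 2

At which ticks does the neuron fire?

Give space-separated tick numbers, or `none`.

Answer: 0 2 3 4 5 7 8 9 10

Derivation:
t=0: input=3 -> V=0 FIRE
t=1: input=1 -> V=8
t=2: input=3 -> V=0 FIRE
t=3: input=3 -> V=0 FIRE
t=4: input=4 -> V=0 FIRE
t=5: input=3 -> V=0 FIRE
t=6: input=1 -> V=8
t=7: input=5 -> V=0 FIRE
t=8: input=4 -> V=0 FIRE
t=9: input=4 -> V=0 FIRE
t=10: input=2 -> V=0 FIRE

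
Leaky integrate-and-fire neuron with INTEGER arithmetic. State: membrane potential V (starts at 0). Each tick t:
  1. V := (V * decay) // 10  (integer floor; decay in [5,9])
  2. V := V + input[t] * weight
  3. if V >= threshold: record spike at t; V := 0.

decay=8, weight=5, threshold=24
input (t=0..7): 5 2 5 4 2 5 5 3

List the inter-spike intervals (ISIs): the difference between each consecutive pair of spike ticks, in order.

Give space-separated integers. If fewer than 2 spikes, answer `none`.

Answer: 2 2 1 1

Derivation:
t=0: input=5 -> V=0 FIRE
t=1: input=2 -> V=10
t=2: input=5 -> V=0 FIRE
t=3: input=4 -> V=20
t=4: input=2 -> V=0 FIRE
t=5: input=5 -> V=0 FIRE
t=6: input=5 -> V=0 FIRE
t=7: input=3 -> V=15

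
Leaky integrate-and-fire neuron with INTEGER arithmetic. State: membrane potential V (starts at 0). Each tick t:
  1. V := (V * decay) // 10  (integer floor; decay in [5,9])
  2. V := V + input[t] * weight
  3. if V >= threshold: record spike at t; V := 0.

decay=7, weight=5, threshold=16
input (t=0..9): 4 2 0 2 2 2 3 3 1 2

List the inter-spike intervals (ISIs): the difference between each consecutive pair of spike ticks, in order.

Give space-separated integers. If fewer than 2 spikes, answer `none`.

t=0: input=4 -> V=0 FIRE
t=1: input=2 -> V=10
t=2: input=0 -> V=7
t=3: input=2 -> V=14
t=4: input=2 -> V=0 FIRE
t=5: input=2 -> V=10
t=6: input=3 -> V=0 FIRE
t=7: input=3 -> V=15
t=8: input=1 -> V=15
t=9: input=2 -> V=0 FIRE

Answer: 4 2 3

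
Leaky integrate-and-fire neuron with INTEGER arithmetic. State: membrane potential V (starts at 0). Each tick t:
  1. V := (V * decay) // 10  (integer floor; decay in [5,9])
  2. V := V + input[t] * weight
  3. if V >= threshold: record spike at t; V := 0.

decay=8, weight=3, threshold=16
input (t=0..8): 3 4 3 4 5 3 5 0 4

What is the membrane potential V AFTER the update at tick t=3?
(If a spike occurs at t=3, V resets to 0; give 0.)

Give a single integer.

Answer: 0

Derivation:
t=0: input=3 -> V=9
t=1: input=4 -> V=0 FIRE
t=2: input=3 -> V=9
t=3: input=4 -> V=0 FIRE
t=4: input=5 -> V=15
t=5: input=3 -> V=0 FIRE
t=6: input=5 -> V=15
t=7: input=0 -> V=12
t=8: input=4 -> V=0 FIRE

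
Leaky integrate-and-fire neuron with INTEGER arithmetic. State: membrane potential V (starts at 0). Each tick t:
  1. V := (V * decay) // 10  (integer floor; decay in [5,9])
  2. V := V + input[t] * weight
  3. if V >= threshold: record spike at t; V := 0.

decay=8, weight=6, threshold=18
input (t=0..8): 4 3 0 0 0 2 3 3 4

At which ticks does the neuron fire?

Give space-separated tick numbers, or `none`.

Answer: 0 1 6 7 8

Derivation:
t=0: input=4 -> V=0 FIRE
t=1: input=3 -> V=0 FIRE
t=2: input=0 -> V=0
t=3: input=0 -> V=0
t=4: input=0 -> V=0
t=5: input=2 -> V=12
t=6: input=3 -> V=0 FIRE
t=7: input=3 -> V=0 FIRE
t=8: input=4 -> V=0 FIRE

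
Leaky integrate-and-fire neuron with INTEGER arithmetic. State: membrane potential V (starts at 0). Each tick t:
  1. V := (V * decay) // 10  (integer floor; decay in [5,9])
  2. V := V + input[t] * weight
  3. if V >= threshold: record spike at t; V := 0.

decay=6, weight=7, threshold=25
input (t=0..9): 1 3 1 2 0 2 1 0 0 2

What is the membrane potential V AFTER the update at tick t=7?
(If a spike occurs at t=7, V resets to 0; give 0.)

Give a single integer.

Answer: 11

Derivation:
t=0: input=1 -> V=7
t=1: input=3 -> V=0 FIRE
t=2: input=1 -> V=7
t=3: input=2 -> V=18
t=4: input=0 -> V=10
t=5: input=2 -> V=20
t=6: input=1 -> V=19
t=7: input=0 -> V=11
t=8: input=0 -> V=6
t=9: input=2 -> V=17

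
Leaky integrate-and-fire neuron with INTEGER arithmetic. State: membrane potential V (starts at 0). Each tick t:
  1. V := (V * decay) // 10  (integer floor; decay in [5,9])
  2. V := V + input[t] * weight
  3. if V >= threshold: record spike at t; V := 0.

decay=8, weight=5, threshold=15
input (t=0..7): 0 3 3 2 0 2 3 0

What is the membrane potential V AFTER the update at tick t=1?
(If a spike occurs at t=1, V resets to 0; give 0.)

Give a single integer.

Answer: 0

Derivation:
t=0: input=0 -> V=0
t=1: input=3 -> V=0 FIRE
t=2: input=3 -> V=0 FIRE
t=3: input=2 -> V=10
t=4: input=0 -> V=8
t=5: input=2 -> V=0 FIRE
t=6: input=3 -> V=0 FIRE
t=7: input=0 -> V=0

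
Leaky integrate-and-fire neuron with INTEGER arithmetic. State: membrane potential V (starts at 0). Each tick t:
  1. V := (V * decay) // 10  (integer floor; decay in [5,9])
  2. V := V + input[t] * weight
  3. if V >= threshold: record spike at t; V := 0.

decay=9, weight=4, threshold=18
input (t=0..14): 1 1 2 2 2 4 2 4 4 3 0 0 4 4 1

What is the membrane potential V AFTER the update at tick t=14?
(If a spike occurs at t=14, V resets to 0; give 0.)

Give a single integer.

t=0: input=1 -> V=4
t=1: input=1 -> V=7
t=2: input=2 -> V=14
t=3: input=2 -> V=0 FIRE
t=4: input=2 -> V=8
t=5: input=4 -> V=0 FIRE
t=6: input=2 -> V=8
t=7: input=4 -> V=0 FIRE
t=8: input=4 -> V=16
t=9: input=3 -> V=0 FIRE
t=10: input=0 -> V=0
t=11: input=0 -> V=0
t=12: input=4 -> V=16
t=13: input=4 -> V=0 FIRE
t=14: input=1 -> V=4

Answer: 4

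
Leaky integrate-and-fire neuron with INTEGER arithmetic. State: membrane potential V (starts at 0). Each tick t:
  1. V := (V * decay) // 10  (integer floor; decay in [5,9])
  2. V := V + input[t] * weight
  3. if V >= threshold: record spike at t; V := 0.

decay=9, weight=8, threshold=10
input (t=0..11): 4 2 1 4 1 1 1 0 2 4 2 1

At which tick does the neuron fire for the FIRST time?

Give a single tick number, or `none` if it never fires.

Answer: 0

Derivation:
t=0: input=4 -> V=0 FIRE
t=1: input=2 -> V=0 FIRE
t=2: input=1 -> V=8
t=3: input=4 -> V=0 FIRE
t=4: input=1 -> V=8
t=5: input=1 -> V=0 FIRE
t=6: input=1 -> V=8
t=7: input=0 -> V=7
t=8: input=2 -> V=0 FIRE
t=9: input=4 -> V=0 FIRE
t=10: input=2 -> V=0 FIRE
t=11: input=1 -> V=8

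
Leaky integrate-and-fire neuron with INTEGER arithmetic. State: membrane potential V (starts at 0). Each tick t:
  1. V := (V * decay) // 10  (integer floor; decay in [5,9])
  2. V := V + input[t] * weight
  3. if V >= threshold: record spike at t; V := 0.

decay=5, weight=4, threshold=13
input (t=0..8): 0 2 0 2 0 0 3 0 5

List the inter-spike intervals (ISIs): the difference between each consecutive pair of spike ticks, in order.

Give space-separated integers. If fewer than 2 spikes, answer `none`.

Answer: 2

Derivation:
t=0: input=0 -> V=0
t=1: input=2 -> V=8
t=2: input=0 -> V=4
t=3: input=2 -> V=10
t=4: input=0 -> V=5
t=5: input=0 -> V=2
t=6: input=3 -> V=0 FIRE
t=7: input=0 -> V=0
t=8: input=5 -> V=0 FIRE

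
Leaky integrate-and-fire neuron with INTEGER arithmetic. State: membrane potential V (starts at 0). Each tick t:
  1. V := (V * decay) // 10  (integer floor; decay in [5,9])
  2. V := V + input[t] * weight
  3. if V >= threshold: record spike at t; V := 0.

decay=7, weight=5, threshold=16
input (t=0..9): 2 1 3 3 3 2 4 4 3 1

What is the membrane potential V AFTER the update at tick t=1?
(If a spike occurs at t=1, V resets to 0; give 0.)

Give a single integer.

Answer: 12

Derivation:
t=0: input=2 -> V=10
t=1: input=1 -> V=12
t=2: input=3 -> V=0 FIRE
t=3: input=3 -> V=15
t=4: input=3 -> V=0 FIRE
t=5: input=2 -> V=10
t=6: input=4 -> V=0 FIRE
t=7: input=4 -> V=0 FIRE
t=8: input=3 -> V=15
t=9: input=1 -> V=15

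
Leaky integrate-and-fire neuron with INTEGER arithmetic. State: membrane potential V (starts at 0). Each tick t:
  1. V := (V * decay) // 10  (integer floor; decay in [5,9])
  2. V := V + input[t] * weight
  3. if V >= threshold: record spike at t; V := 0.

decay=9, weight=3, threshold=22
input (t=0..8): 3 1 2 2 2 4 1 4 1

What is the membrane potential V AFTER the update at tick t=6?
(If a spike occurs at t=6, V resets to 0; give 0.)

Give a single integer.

t=0: input=3 -> V=9
t=1: input=1 -> V=11
t=2: input=2 -> V=15
t=3: input=2 -> V=19
t=4: input=2 -> V=0 FIRE
t=5: input=4 -> V=12
t=6: input=1 -> V=13
t=7: input=4 -> V=0 FIRE
t=8: input=1 -> V=3

Answer: 13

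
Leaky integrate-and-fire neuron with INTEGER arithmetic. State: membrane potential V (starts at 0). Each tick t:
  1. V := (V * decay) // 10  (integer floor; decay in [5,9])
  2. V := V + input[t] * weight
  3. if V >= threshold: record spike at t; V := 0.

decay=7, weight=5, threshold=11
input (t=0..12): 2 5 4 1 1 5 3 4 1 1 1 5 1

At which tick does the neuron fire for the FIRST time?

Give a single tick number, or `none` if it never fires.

t=0: input=2 -> V=10
t=1: input=5 -> V=0 FIRE
t=2: input=4 -> V=0 FIRE
t=3: input=1 -> V=5
t=4: input=1 -> V=8
t=5: input=5 -> V=0 FIRE
t=6: input=3 -> V=0 FIRE
t=7: input=4 -> V=0 FIRE
t=8: input=1 -> V=5
t=9: input=1 -> V=8
t=10: input=1 -> V=10
t=11: input=5 -> V=0 FIRE
t=12: input=1 -> V=5

Answer: 1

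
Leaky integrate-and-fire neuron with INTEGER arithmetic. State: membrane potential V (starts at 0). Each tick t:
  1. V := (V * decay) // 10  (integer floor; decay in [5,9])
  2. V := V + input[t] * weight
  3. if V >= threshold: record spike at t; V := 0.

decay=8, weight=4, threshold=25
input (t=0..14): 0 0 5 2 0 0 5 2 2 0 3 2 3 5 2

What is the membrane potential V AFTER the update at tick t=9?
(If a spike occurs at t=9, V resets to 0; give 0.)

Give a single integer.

t=0: input=0 -> V=0
t=1: input=0 -> V=0
t=2: input=5 -> V=20
t=3: input=2 -> V=24
t=4: input=0 -> V=19
t=5: input=0 -> V=15
t=6: input=5 -> V=0 FIRE
t=7: input=2 -> V=8
t=8: input=2 -> V=14
t=9: input=0 -> V=11
t=10: input=3 -> V=20
t=11: input=2 -> V=24
t=12: input=3 -> V=0 FIRE
t=13: input=5 -> V=20
t=14: input=2 -> V=24

Answer: 11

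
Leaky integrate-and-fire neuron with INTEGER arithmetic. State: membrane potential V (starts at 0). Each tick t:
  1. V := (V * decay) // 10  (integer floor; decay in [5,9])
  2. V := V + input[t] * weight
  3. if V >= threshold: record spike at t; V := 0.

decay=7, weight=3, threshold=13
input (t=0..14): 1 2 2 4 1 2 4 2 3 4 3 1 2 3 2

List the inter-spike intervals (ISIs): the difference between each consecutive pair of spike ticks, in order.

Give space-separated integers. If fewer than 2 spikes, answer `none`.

t=0: input=1 -> V=3
t=1: input=2 -> V=8
t=2: input=2 -> V=11
t=3: input=4 -> V=0 FIRE
t=4: input=1 -> V=3
t=5: input=2 -> V=8
t=6: input=4 -> V=0 FIRE
t=7: input=2 -> V=6
t=8: input=3 -> V=0 FIRE
t=9: input=4 -> V=12
t=10: input=3 -> V=0 FIRE
t=11: input=1 -> V=3
t=12: input=2 -> V=8
t=13: input=3 -> V=0 FIRE
t=14: input=2 -> V=6

Answer: 3 2 2 3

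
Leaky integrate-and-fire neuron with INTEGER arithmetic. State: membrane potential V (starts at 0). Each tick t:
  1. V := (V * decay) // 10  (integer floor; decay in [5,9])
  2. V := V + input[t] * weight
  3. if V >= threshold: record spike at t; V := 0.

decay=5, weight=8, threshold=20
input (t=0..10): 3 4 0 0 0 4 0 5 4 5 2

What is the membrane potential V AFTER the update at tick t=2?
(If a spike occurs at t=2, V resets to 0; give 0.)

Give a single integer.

Answer: 0

Derivation:
t=0: input=3 -> V=0 FIRE
t=1: input=4 -> V=0 FIRE
t=2: input=0 -> V=0
t=3: input=0 -> V=0
t=4: input=0 -> V=0
t=5: input=4 -> V=0 FIRE
t=6: input=0 -> V=0
t=7: input=5 -> V=0 FIRE
t=8: input=4 -> V=0 FIRE
t=9: input=5 -> V=0 FIRE
t=10: input=2 -> V=16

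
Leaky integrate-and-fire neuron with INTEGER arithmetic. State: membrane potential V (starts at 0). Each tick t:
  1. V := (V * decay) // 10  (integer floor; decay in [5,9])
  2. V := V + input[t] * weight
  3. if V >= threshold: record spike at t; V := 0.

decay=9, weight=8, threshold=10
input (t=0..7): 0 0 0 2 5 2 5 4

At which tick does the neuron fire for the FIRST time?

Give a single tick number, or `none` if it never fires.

t=0: input=0 -> V=0
t=1: input=0 -> V=0
t=2: input=0 -> V=0
t=3: input=2 -> V=0 FIRE
t=4: input=5 -> V=0 FIRE
t=5: input=2 -> V=0 FIRE
t=6: input=5 -> V=0 FIRE
t=7: input=4 -> V=0 FIRE

Answer: 3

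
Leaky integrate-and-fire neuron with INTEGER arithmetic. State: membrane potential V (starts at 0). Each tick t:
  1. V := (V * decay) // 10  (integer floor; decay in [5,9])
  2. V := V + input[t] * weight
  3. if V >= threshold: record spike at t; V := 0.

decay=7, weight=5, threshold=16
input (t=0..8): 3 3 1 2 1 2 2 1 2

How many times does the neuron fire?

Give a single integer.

Answer: 3

Derivation:
t=0: input=3 -> V=15
t=1: input=3 -> V=0 FIRE
t=2: input=1 -> V=5
t=3: input=2 -> V=13
t=4: input=1 -> V=14
t=5: input=2 -> V=0 FIRE
t=6: input=2 -> V=10
t=7: input=1 -> V=12
t=8: input=2 -> V=0 FIRE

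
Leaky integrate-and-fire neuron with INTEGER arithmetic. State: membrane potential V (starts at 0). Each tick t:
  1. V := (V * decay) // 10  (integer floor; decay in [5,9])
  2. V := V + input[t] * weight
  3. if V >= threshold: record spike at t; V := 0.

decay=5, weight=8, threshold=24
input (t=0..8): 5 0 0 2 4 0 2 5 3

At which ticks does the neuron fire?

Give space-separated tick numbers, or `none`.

Answer: 0 4 7 8

Derivation:
t=0: input=5 -> V=0 FIRE
t=1: input=0 -> V=0
t=2: input=0 -> V=0
t=3: input=2 -> V=16
t=4: input=4 -> V=0 FIRE
t=5: input=0 -> V=0
t=6: input=2 -> V=16
t=7: input=5 -> V=0 FIRE
t=8: input=3 -> V=0 FIRE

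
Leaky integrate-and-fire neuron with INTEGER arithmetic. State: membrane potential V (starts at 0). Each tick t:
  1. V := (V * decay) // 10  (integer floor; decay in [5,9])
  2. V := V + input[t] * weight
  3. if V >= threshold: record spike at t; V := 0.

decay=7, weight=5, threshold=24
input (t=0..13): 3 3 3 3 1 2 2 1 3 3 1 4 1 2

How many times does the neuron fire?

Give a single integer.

t=0: input=3 -> V=15
t=1: input=3 -> V=0 FIRE
t=2: input=3 -> V=15
t=3: input=3 -> V=0 FIRE
t=4: input=1 -> V=5
t=5: input=2 -> V=13
t=6: input=2 -> V=19
t=7: input=1 -> V=18
t=8: input=3 -> V=0 FIRE
t=9: input=3 -> V=15
t=10: input=1 -> V=15
t=11: input=4 -> V=0 FIRE
t=12: input=1 -> V=5
t=13: input=2 -> V=13

Answer: 4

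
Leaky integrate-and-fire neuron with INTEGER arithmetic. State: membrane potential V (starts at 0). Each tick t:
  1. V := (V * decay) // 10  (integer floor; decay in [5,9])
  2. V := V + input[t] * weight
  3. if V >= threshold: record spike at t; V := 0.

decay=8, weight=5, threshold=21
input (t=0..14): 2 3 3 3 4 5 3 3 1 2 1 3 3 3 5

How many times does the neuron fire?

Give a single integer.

Answer: 7

Derivation:
t=0: input=2 -> V=10
t=1: input=3 -> V=0 FIRE
t=2: input=3 -> V=15
t=3: input=3 -> V=0 FIRE
t=4: input=4 -> V=20
t=5: input=5 -> V=0 FIRE
t=6: input=3 -> V=15
t=7: input=3 -> V=0 FIRE
t=8: input=1 -> V=5
t=9: input=2 -> V=14
t=10: input=1 -> V=16
t=11: input=3 -> V=0 FIRE
t=12: input=3 -> V=15
t=13: input=3 -> V=0 FIRE
t=14: input=5 -> V=0 FIRE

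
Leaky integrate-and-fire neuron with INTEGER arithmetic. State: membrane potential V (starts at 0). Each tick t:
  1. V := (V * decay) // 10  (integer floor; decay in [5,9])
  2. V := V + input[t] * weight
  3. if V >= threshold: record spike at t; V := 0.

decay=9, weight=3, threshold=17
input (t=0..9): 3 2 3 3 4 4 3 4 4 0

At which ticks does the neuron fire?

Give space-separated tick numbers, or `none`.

t=0: input=3 -> V=9
t=1: input=2 -> V=14
t=2: input=3 -> V=0 FIRE
t=3: input=3 -> V=9
t=4: input=4 -> V=0 FIRE
t=5: input=4 -> V=12
t=6: input=3 -> V=0 FIRE
t=7: input=4 -> V=12
t=8: input=4 -> V=0 FIRE
t=9: input=0 -> V=0

Answer: 2 4 6 8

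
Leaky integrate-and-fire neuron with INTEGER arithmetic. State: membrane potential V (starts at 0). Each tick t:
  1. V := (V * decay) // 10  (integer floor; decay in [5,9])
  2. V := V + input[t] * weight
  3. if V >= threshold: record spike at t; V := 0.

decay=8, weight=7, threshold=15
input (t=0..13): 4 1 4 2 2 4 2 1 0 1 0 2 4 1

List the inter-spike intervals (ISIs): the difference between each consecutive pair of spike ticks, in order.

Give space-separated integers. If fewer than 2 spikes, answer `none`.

t=0: input=4 -> V=0 FIRE
t=1: input=1 -> V=7
t=2: input=4 -> V=0 FIRE
t=3: input=2 -> V=14
t=4: input=2 -> V=0 FIRE
t=5: input=4 -> V=0 FIRE
t=6: input=2 -> V=14
t=7: input=1 -> V=0 FIRE
t=8: input=0 -> V=0
t=9: input=1 -> V=7
t=10: input=0 -> V=5
t=11: input=2 -> V=0 FIRE
t=12: input=4 -> V=0 FIRE
t=13: input=1 -> V=7

Answer: 2 2 1 2 4 1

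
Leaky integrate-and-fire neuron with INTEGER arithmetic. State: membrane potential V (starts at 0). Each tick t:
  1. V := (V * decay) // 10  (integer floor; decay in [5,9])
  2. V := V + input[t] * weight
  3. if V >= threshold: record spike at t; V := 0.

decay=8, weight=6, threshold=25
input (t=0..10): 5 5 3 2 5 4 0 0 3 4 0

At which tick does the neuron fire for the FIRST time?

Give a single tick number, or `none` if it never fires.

t=0: input=5 -> V=0 FIRE
t=1: input=5 -> V=0 FIRE
t=2: input=3 -> V=18
t=3: input=2 -> V=0 FIRE
t=4: input=5 -> V=0 FIRE
t=5: input=4 -> V=24
t=6: input=0 -> V=19
t=7: input=0 -> V=15
t=8: input=3 -> V=0 FIRE
t=9: input=4 -> V=24
t=10: input=0 -> V=19

Answer: 0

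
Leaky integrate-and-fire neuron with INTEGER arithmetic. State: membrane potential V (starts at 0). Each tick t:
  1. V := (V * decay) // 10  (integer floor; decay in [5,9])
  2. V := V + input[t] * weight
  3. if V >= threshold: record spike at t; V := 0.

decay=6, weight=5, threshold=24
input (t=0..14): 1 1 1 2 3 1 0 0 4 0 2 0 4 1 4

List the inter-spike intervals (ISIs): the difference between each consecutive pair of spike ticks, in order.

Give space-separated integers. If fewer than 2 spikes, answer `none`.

Answer: 8

Derivation:
t=0: input=1 -> V=5
t=1: input=1 -> V=8
t=2: input=1 -> V=9
t=3: input=2 -> V=15
t=4: input=3 -> V=0 FIRE
t=5: input=1 -> V=5
t=6: input=0 -> V=3
t=7: input=0 -> V=1
t=8: input=4 -> V=20
t=9: input=0 -> V=12
t=10: input=2 -> V=17
t=11: input=0 -> V=10
t=12: input=4 -> V=0 FIRE
t=13: input=1 -> V=5
t=14: input=4 -> V=23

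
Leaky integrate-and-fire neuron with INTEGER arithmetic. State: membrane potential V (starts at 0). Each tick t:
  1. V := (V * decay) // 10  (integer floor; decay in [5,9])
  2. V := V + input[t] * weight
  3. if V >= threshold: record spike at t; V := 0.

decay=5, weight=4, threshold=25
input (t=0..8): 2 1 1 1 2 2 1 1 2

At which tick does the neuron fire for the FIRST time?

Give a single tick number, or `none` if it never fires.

t=0: input=2 -> V=8
t=1: input=1 -> V=8
t=2: input=1 -> V=8
t=3: input=1 -> V=8
t=4: input=2 -> V=12
t=5: input=2 -> V=14
t=6: input=1 -> V=11
t=7: input=1 -> V=9
t=8: input=2 -> V=12

Answer: none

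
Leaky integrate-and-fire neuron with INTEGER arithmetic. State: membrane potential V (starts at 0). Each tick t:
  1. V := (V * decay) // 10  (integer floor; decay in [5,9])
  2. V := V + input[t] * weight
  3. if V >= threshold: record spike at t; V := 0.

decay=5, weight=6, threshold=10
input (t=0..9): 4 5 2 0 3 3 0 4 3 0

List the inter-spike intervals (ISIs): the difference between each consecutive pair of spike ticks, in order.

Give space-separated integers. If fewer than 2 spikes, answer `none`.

t=0: input=4 -> V=0 FIRE
t=1: input=5 -> V=0 FIRE
t=2: input=2 -> V=0 FIRE
t=3: input=0 -> V=0
t=4: input=3 -> V=0 FIRE
t=5: input=3 -> V=0 FIRE
t=6: input=0 -> V=0
t=7: input=4 -> V=0 FIRE
t=8: input=3 -> V=0 FIRE
t=9: input=0 -> V=0

Answer: 1 1 2 1 2 1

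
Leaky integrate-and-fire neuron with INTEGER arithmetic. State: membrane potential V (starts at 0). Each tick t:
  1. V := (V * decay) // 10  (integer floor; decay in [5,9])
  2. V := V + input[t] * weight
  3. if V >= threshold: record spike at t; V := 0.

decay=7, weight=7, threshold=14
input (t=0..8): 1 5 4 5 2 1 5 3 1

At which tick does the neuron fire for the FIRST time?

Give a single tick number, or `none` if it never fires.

t=0: input=1 -> V=7
t=1: input=5 -> V=0 FIRE
t=2: input=4 -> V=0 FIRE
t=3: input=5 -> V=0 FIRE
t=4: input=2 -> V=0 FIRE
t=5: input=1 -> V=7
t=6: input=5 -> V=0 FIRE
t=7: input=3 -> V=0 FIRE
t=8: input=1 -> V=7

Answer: 1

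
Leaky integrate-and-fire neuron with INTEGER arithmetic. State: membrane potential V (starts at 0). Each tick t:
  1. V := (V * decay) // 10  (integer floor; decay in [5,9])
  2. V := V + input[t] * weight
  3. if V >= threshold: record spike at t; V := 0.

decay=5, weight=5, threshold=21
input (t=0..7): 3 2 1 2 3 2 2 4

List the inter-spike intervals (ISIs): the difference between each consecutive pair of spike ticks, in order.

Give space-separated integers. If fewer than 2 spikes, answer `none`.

Answer: 3

Derivation:
t=0: input=3 -> V=15
t=1: input=2 -> V=17
t=2: input=1 -> V=13
t=3: input=2 -> V=16
t=4: input=3 -> V=0 FIRE
t=5: input=2 -> V=10
t=6: input=2 -> V=15
t=7: input=4 -> V=0 FIRE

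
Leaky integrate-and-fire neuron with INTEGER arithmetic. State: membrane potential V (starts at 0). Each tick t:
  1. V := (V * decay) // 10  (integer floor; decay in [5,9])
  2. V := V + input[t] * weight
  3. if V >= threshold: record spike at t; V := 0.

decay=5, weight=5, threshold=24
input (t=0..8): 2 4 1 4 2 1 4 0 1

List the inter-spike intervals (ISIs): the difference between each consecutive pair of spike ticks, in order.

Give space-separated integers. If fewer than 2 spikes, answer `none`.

Answer: 5

Derivation:
t=0: input=2 -> V=10
t=1: input=4 -> V=0 FIRE
t=2: input=1 -> V=5
t=3: input=4 -> V=22
t=4: input=2 -> V=21
t=5: input=1 -> V=15
t=6: input=4 -> V=0 FIRE
t=7: input=0 -> V=0
t=8: input=1 -> V=5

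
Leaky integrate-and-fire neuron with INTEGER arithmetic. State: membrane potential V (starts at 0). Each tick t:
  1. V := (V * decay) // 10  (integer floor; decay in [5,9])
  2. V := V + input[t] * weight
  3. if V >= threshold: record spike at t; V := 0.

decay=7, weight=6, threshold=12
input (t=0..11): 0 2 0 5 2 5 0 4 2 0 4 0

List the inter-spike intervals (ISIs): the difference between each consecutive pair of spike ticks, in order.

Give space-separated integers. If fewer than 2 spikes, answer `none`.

t=0: input=0 -> V=0
t=1: input=2 -> V=0 FIRE
t=2: input=0 -> V=0
t=3: input=5 -> V=0 FIRE
t=4: input=2 -> V=0 FIRE
t=5: input=5 -> V=0 FIRE
t=6: input=0 -> V=0
t=7: input=4 -> V=0 FIRE
t=8: input=2 -> V=0 FIRE
t=9: input=0 -> V=0
t=10: input=4 -> V=0 FIRE
t=11: input=0 -> V=0

Answer: 2 1 1 2 1 2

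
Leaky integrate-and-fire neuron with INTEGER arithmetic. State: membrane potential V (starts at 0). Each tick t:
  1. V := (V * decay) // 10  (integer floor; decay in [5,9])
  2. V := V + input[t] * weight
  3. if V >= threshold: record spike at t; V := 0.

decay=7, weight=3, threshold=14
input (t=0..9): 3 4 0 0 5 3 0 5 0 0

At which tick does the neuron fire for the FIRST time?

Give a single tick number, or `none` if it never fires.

t=0: input=3 -> V=9
t=1: input=4 -> V=0 FIRE
t=2: input=0 -> V=0
t=3: input=0 -> V=0
t=4: input=5 -> V=0 FIRE
t=5: input=3 -> V=9
t=6: input=0 -> V=6
t=7: input=5 -> V=0 FIRE
t=8: input=0 -> V=0
t=9: input=0 -> V=0

Answer: 1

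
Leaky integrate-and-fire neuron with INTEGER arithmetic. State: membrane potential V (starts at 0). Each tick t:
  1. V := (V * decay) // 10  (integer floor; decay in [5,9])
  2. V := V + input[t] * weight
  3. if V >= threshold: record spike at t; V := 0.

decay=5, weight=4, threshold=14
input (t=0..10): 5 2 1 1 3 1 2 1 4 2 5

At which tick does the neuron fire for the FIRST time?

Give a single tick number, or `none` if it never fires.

Answer: 0

Derivation:
t=0: input=5 -> V=0 FIRE
t=1: input=2 -> V=8
t=2: input=1 -> V=8
t=3: input=1 -> V=8
t=4: input=3 -> V=0 FIRE
t=5: input=1 -> V=4
t=6: input=2 -> V=10
t=7: input=1 -> V=9
t=8: input=4 -> V=0 FIRE
t=9: input=2 -> V=8
t=10: input=5 -> V=0 FIRE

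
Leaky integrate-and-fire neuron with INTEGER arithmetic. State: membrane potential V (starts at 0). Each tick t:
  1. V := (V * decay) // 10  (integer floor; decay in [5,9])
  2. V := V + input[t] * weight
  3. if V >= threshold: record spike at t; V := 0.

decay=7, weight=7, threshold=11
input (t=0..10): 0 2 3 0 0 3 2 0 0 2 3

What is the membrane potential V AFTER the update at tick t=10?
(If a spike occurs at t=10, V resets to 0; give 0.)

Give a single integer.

t=0: input=0 -> V=0
t=1: input=2 -> V=0 FIRE
t=2: input=3 -> V=0 FIRE
t=3: input=0 -> V=0
t=4: input=0 -> V=0
t=5: input=3 -> V=0 FIRE
t=6: input=2 -> V=0 FIRE
t=7: input=0 -> V=0
t=8: input=0 -> V=0
t=9: input=2 -> V=0 FIRE
t=10: input=3 -> V=0 FIRE

Answer: 0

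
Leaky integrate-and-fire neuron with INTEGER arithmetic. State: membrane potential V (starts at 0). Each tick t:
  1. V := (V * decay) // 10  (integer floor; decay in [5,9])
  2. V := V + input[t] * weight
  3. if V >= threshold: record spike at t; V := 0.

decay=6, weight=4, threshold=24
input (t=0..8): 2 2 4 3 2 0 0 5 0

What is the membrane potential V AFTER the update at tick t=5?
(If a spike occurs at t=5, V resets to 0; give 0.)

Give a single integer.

Answer: 4

Derivation:
t=0: input=2 -> V=8
t=1: input=2 -> V=12
t=2: input=4 -> V=23
t=3: input=3 -> V=0 FIRE
t=4: input=2 -> V=8
t=5: input=0 -> V=4
t=6: input=0 -> V=2
t=7: input=5 -> V=21
t=8: input=0 -> V=12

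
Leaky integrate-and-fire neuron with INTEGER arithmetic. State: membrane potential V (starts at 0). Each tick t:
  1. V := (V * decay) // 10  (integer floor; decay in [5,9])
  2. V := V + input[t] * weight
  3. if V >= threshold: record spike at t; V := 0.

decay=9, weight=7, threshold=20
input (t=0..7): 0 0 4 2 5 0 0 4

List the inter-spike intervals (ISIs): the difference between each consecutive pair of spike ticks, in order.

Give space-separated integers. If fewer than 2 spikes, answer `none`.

Answer: 2 3

Derivation:
t=0: input=0 -> V=0
t=1: input=0 -> V=0
t=2: input=4 -> V=0 FIRE
t=3: input=2 -> V=14
t=4: input=5 -> V=0 FIRE
t=5: input=0 -> V=0
t=6: input=0 -> V=0
t=7: input=4 -> V=0 FIRE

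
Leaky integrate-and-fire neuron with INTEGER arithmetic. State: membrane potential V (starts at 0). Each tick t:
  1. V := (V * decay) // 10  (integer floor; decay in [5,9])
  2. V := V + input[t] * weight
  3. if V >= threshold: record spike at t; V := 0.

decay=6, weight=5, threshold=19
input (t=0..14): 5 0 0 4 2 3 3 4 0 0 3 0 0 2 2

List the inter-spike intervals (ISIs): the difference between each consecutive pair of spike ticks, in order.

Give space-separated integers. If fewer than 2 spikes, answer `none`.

t=0: input=5 -> V=0 FIRE
t=1: input=0 -> V=0
t=2: input=0 -> V=0
t=3: input=4 -> V=0 FIRE
t=4: input=2 -> V=10
t=5: input=3 -> V=0 FIRE
t=6: input=3 -> V=15
t=7: input=4 -> V=0 FIRE
t=8: input=0 -> V=0
t=9: input=0 -> V=0
t=10: input=3 -> V=15
t=11: input=0 -> V=9
t=12: input=0 -> V=5
t=13: input=2 -> V=13
t=14: input=2 -> V=17

Answer: 3 2 2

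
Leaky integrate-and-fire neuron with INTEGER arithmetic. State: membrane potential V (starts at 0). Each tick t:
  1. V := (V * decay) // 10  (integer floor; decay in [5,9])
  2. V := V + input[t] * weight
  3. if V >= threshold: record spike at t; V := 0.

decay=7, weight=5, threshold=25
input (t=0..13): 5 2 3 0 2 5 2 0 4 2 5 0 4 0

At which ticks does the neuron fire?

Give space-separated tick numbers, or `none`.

Answer: 0 5 9 10

Derivation:
t=0: input=5 -> V=0 FIRE
t=1: input=2 -> V=10
t=2: input=3 -> V=22
t=3: input=0 -> V=15
t=4: input=2 -> V=20
t=5: input=5 -> V=0 FIRE
t=6: input=2 -> V=10
t=7: input=0 -> V=7
t=8: input=4 -> V=24
t=9: input=2 -> V=0 FIRE
t=10: input=5 -> V=0 FIRE
t=11: input=0 -> V=0
t=12: input=4 -> V=20
t=13: input=0 -> V=14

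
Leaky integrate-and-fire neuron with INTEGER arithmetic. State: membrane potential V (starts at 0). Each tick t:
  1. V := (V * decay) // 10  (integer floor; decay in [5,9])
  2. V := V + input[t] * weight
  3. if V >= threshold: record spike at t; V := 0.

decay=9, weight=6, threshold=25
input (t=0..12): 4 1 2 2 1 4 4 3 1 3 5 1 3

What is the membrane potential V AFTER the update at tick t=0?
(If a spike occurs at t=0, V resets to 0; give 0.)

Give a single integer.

Answer: 24

Derivation:
t=0: input=4 -> V=24
t=1: input=1 -> V=0 FIRE
t=2: input=2 -> V=12
t=3: input=2 -> V=22
t=4: input=1 -> V=0 FIRE
t=5: input=4 -> V=24
t=6: input=4 -> V=0 FIRE
t=7: input=3 -> V=18
t=8: input=1 -> V=22
t=9: input=3 -> V=0 FIRE
t=10: input=5 -> V=0 FIRE
t=11: input=1 -> V=6
t=12: input=3 -> V=23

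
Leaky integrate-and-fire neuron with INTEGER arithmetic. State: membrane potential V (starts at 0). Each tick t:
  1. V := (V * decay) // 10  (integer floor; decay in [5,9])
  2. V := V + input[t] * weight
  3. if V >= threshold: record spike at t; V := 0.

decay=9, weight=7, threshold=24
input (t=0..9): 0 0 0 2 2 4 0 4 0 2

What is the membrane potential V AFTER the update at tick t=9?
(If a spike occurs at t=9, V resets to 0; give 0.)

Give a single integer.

t=0: input=0 -> V=0
t=1: input=0 -> V=0
t=2: input=0 -> V=0
t=3: input=2 -> V=14
t=4: input=2 -> V=0 FIRE
t=5: input=4 -> V=0 FIRE
t=6: input=0 -> V=0
t=7: input=4 -> V=0 FIRE
t=8: input=0 -> V=0
t=9: input=2 -> V=14

Answer: 14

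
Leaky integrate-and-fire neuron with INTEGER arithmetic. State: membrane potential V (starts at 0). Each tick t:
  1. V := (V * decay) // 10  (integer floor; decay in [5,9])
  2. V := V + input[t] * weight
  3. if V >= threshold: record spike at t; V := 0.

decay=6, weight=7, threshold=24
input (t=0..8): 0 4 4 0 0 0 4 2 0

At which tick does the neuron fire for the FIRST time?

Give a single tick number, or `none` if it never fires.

t=0: input=0 -> V=0
t=1: input=4 -> V=0 FIRE
t=2: input=4 -> V=0 FIRE
t=3: input=0 -> V=0
t=4: input=0 -> V=0
t=5: input=0 -> V=0
t=6: input=4 -> V=0 FIRE
t=7: input=2 -> V=14
t=8: input=0 -> V=8

Answer: 1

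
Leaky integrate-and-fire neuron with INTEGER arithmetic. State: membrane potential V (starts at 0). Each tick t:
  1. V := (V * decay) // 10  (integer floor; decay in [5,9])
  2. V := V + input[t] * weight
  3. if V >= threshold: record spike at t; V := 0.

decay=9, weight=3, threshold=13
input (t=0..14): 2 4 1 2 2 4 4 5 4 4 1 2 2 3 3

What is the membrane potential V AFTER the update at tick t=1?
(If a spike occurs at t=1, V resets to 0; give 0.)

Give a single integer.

t=0: input=2 -> V=6
t=1: input=4 -> V=0 FIRE
t=2: input=1 -> V=3
t=3: input=2 -> V=8
t=4: input=2 -> V=0 FIRE
t=5: input=4 -> V=12
t=6: input=4 -> V=0 FIRE
t=7: input=5 -> V=0 FIRE
t=8: input=4 -> V=12
t=9: input=4 -> V=0 FIRE
t=10: input=1 -> V=3
t=11: input=2 -> V=8
t=12: input=2 -> V=0 FIRE
t=13: input=3 -> V=9
t=14: input=3 -> V=0 FIRE

Answer: 0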